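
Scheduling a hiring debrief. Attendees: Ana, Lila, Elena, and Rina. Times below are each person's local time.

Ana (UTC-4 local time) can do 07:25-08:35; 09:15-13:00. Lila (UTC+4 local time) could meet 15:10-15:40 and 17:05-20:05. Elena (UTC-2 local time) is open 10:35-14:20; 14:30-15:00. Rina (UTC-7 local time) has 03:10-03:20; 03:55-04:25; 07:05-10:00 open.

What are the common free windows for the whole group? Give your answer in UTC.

Ana in UTC: 11:25-12:35, 13:15-17:00 (add 4h to convert from UTC-4).
Lila in UTC: 11:10-11:40, 13:05-16:05 (subtract 4h to convert from UTC+4).
Elena in UTC: 12:35-16:20, 16:30-17:00 (add 2h to convert from UTC-2).
Rina in UTC: 10:10-10:20, 10:55-11:25, 14:05-17:00 (add 7h to convert from UTC-7).
Ana ∩ Lila: 11:25-11:40, 13:15-16:05.
Ana ∩ Lila ∩ Elena: 13:15-16:05.
Ana ∩ Lila ∩ Elena ∩ Rina: 14:05-16:05.
So the common availability across everyone is 14:05-16:05.

14:05-16:05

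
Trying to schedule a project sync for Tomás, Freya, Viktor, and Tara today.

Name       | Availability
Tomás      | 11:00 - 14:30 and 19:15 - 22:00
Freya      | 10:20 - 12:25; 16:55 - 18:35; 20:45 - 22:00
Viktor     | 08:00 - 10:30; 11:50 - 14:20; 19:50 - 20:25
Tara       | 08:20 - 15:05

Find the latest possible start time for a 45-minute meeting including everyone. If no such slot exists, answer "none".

none

Tomás ∩ Freya: 11:00-12:25, 20:45-22:00.
Tomás ∩ Freya ∩ Viktor: 11:50-12:25.
Tomás ∩ Freya ∩ Viktor ∩ Tara: 11:50-12:25.
No common window is at least 45 minutes long.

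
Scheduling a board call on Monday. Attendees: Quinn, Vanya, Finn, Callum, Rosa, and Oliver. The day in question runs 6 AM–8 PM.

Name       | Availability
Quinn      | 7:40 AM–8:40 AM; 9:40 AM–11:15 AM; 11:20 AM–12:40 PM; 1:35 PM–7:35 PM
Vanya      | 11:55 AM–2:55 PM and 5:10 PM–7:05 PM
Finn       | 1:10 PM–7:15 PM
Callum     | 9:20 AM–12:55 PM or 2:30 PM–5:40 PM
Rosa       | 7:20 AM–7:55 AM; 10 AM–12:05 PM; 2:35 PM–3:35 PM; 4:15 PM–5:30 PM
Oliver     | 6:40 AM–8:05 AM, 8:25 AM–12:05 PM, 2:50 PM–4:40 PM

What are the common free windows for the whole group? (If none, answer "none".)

Quinn ∩ Vanya: 11:55-12:40, 13:35-14:55, 17:10-19:05.
Quinn ∩ Vanya ∩ Finn: 13:35-14:55, 17:10-19:05.
Quinn ∩ Vanya ∩ Finn ∩ Callum: 14:30-14:55, 17:10-17:40.
Quinn ∩ Vanya ∩ Finn ∩ Callum ∩ Rosa: 14:35-14:55, 17:10-17:30.
Quinn ∩ Vanya ∩ Finn ∩ Callum ∩ Rosa ∩ Oliver: 14:50-14:55.
So the common availability across everyone is 14:50-14:55.

14:50-14:55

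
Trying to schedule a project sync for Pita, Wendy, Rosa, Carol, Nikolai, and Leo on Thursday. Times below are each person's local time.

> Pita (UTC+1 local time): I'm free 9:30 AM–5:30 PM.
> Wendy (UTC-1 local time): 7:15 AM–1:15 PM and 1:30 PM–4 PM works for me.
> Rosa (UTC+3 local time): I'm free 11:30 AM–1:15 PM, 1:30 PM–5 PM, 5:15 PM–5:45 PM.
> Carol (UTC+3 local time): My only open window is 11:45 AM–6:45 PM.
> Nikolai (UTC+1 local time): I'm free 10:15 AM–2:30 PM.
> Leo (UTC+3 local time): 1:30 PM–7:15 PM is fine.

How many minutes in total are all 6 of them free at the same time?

Pita in UTC: 08:30-16:30 (subtract 1h to convert from UTC+1).
Wendy in UTC: 08:15-14:15, 14:30-17:00 (add 1h to convert from UTC-1).
Rosa in UTC: 08:30-10:15, 10:30-14:00, 14:15-14:45 (subtract 3h to convert from UTC+3).
Carol in UTC: 08:45-15:45 (subtract 3h to convert from UTC+3).
Nikolai in UTC: 09:15-13:30 (subtract 1h to convert from UTC+1).
Leo in UTC: 10:30-16:15 (subtract 3h to convert from UTC+3).
Pita ∩ Wendy: 08:30-14:15, 14:30-16:30.
Pita ∩ Wendy ∩ Rosa: 08:30-10:15, 10:30-14:00, 14:30-14:45.
Pita ∩ Wendy ∩ Rosa ∩ Carol: 08:45-10:15, 10:30-14:00, 14:30-14:45.
Pita ∩ Wendy ∩ Rosa ∩ Carol ∩ Nikolai: 09:15-10:15, 10:30-13:30.
Pita ∩ Wendy ∩ Rosa ∩ Carol ∩ Nikolai ∩ Leo: 10:30-13:30.
That's a single block of 180 minutes.

180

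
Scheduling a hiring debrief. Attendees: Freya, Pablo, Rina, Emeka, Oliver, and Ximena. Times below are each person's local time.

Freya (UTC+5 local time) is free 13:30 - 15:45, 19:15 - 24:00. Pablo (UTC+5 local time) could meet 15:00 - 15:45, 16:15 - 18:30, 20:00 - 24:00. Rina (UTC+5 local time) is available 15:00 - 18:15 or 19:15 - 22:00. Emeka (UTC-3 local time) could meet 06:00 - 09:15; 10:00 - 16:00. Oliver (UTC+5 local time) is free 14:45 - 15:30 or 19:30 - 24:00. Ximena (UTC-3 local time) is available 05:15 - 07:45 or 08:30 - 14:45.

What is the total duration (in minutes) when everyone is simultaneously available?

Freya in UTC: 08:30-10:45, 14:15-19:00 (subtract 5h to convert from UTC+5).
Pablo in UTC: 10:00-10:45, 11:15-13:30, 15:00-19:00 (subtract 5h to convert from UTC+5).
Rina in UTC: 10:00-13:15, 14:15-17:00 (subtract 5h to convert from UTC+5).
Emeka in UTC: 09:00-12:15, 13:00-19:00 (add 3h to convert from UTC-3).
Oliver in UTC: 09:45-10:30, 14:30-19:00 (subtract 5h to convert from UTC+5).
Ximena in UTC: 08:15-10:45, 11:30-17:45 (add 3h to convert from UTC-3).
Freya ∩ Pablo: 10:00-10:45, 15:00-19:00.
Freya ∩ Pablo ∩ Rina: 10:00-10:45, 15:00-17:00.
Freya ∩ Pablo ∩ Rina ∩ Emeka: 10:00-10:45, 15:00-17:00.
Freya ∩ Pablo ∩ Rina ∩ Emeka ∩ Oliver: 10:00-10:30, 15:00-17:00.
Freya ∩ Pablo ∩ Rina ∩ Emeka ∩ Oliver ∩ Ximena: 10:00-10:30, 15:00-17:00.
So the common availability across everyone is 10:00-10:30, 15:00-17:00.
Summing the common windows: 30 + 120 = 150 minutes.

150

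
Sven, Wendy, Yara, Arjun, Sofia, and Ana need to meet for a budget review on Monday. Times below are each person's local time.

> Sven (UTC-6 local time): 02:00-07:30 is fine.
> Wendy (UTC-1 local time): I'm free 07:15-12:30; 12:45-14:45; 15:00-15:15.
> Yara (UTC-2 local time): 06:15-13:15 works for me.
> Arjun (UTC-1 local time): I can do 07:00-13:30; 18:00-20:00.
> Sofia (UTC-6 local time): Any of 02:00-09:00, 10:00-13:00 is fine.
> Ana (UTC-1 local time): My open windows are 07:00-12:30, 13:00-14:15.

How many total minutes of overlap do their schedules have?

315

Sven in UTC: 08:00-13:30 (add 6h to convert from UTC-6).
Wendy in UTC: 08:15-13:30, 13:45-15:45, 16:00-16:15 (add 1h to convert from UTC-1).
Yara in UTC: 08:15-15:15 (add 2h to convert from UTC-2).
Arjun in UTC: 08:00-14:30, 19:00-21:00 (add 1h to convert from UTC-1).
Sofia in UTC: 08:00-15:00, 16:00-19:00 (add 6h to convert from UTC-6).
Ana in UTC: 08:00-13:30, 14:00-15:15 (add 1h to convert from UTC-1).
Sven ∩ Wendy: 08:15-13:30.
Sven ∩ Wendy ∩ Yara: 08:15-13:30.
Sven ∩ Wendy ∩ Yara ∩ Arjun: 08:15-13:30.
Sven ∩ Wendy ∩ Yara ∩ Arjun ∩ Sofia: 08:15-13:30.
Sven ∩ Wendy ∩ Yara ∩ Arjun ∩ Sofia ∩ Ana: 08:15-13:30.
Those are the intersection windows.
That's a single block of 315 minutes.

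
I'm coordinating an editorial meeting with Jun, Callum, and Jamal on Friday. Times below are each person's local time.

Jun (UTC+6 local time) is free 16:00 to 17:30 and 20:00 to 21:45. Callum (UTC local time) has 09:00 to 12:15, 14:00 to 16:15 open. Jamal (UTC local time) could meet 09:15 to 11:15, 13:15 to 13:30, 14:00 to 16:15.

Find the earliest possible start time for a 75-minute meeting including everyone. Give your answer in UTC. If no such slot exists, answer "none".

10:00

Jun in UTC: 10:00-11:30, 14:00-15:45 (subtract 6h to convert from UTC+6).
Callum in UTC: 09:00-12:15, 14:00-16:15.
Jamal in UTC: 09:15-11:15, 13:15-13:30, 14:00-16:15.
Jun ∩ Callum: 10:00-11:30, 14:00-15:45.
Jun ∩ Callum ∩ Jamal: 10:00-11:15, 14:00-15:45.
The first common window of at least 75 minutes is 10:00-11:15, so the earliest start is 10:00.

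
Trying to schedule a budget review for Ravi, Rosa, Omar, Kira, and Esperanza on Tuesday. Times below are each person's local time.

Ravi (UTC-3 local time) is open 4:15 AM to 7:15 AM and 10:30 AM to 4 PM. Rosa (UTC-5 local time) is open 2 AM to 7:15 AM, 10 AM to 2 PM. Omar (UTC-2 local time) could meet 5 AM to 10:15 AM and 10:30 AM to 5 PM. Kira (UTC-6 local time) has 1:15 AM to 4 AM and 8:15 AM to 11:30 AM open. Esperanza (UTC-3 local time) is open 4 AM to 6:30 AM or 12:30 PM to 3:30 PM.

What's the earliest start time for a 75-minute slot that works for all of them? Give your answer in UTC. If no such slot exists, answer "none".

Ravi in UTC: 07:15-10:15, 13:30-19:00 (add 3h to convert from UTC-3).
Rosa in UTC: 07:00-12:15, 15:00-19:00 (add 5h to convert from UTC-5).
Omar in UTC: 07:00-12:15, 12:30-19:00 (add 2h to convert from UTC-2).
Kira in UTC: 07:15-10:00, 14:15-17:30 (add 6h to convert from UTC-6).
Esperanza in UTC: 07:00-09:30, 15:30-18:30 (add 3h to convert from UTC-3).
Ravi ∩ Rosa: 07:15-10:15, 15:00-19:00.
Ravi ∩ Rosa ∩ Omar: 07:15-10:15, 15:00-19:00.
Ravi ∩ Rosa ∩ Omar ∩ Kira: 07:15-10:00, 15:00-17:30.
Ravi ∩ Rosa ∩ Omar ∩ Kira ∩ Esperanza: 07:15-09:30, 15:30-17:30.
So the common availability across everyone is 07:15-09:30, 15:30-17:30.
The first common window of at least 75 minutes is 07:15-09:30, so the earliest start is 07:15.

07:15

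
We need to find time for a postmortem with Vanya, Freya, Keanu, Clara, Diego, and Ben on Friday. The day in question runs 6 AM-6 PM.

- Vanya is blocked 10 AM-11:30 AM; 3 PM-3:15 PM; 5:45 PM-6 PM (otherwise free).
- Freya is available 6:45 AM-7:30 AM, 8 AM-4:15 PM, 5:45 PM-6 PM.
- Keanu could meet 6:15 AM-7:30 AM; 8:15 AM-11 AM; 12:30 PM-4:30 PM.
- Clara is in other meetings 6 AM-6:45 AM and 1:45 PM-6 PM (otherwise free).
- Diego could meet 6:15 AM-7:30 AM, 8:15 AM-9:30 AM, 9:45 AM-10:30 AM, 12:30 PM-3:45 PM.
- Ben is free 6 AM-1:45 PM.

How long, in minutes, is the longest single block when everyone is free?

75

Vanya free: 06:00-10:00, 11:30-15:00, 15:15-17:45 (invert busy blocks within the working day).
Freya free: 06:45-07:30, 08:00-16:15, 17:45-18:00.
Keanu free: 06:15-07:30, 08:15-11:00, 12:30-16:30.
Clara free: 06:45-13:45 (invert busy blocks within the working day).
Diego free: 06:15-07:30, 08:15-09:30, 09:45-10:30, 12:30-15:45.
Ben free: 06:00-13:45.
Vanya ∩ Freya: 06:45-07:30, 08:00-10:00, 11:30-15:00, 15:15-16:15.
Vanya ∩ Freya ∩ Keanu: 06:45-07:30, 08:15-10:00, 12:30-15:00, 15:15-16:15.
Vanya ∩ Freya ∩ Keanu ∩ Clara: 06:45-07:30, 08:15-10:00, 12:30-13:45.
Vanya ∩ Freya ∩ Keanu ∩ Clara ∩ Diego: 06:45-07:30, 08:15-09:30, 09:45-10:00, 12:30-13:45.
Vanya ∩ Freya ∩ Keanu ∩ Clara ∩ Diego ∩ Ben: 06:45-07:30, 08:15-09:30, 09:45-10:00, 12:30-13:45.
The longest is 08:15-09:30 at 75 minutes.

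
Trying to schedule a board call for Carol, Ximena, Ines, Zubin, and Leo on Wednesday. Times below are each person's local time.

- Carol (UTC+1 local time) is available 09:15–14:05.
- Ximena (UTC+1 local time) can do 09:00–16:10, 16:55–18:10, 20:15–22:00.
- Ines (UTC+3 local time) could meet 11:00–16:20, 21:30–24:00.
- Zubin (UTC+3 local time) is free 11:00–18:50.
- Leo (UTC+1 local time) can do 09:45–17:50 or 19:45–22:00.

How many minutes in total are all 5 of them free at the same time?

260

Carol in UTC: 08:15-13:05 (subtract 1h to convert from UTC+1).
Ximena in UTC: 08:00-15:10, 15:55-17:10, 19:15-21:00 (subtract 1h to convert from UTC+1).
Ines in UTC: 08:00-13:20, 18:30-21:00 (subtract 3h to convert from UTC+3).
Zubin in UTC: 08:00-15:50 (subtract 3h to convert from UTC+3).
Leo in UTC: 08:45-16:50, 18:45-21:00 (subtract 1h to convert from UTC+1).
Carol ∩ Ximena: 08:15-13:05.
Carol ∩ Ximena ∩ Ines: 08:15-13:05.
Carol ∩ Ximena ∩ Ines ∩ Zubin: 08:15-13:05.
Carol ∩ Ximena ∩ Ines ∩ Zubin ∩ Leo: 08:45-13:05.
That's a single block of 260 minutes.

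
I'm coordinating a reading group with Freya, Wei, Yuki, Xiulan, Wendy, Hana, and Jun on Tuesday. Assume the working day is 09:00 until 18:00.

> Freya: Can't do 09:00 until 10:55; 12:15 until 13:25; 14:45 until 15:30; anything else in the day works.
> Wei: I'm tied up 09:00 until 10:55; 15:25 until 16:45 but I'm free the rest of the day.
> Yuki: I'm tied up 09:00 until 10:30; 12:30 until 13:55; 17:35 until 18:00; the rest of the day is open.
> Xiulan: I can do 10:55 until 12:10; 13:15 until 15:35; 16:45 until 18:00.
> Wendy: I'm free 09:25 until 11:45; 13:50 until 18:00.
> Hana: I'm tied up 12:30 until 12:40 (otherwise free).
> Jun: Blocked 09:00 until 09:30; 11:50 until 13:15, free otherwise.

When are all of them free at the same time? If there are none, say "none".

Freya free: 10:55-12:15, 13:25-14:45, 15:30-18:00 (invert busy blocks within the working day).
Wei free: 10:55-15:25, 16:45-18:00 (invert busy blocks within the working day).
Yuki free: 10:30-12:30, 13:55-17:35 (invert busy blocks within the working day).
Xiulan free: 10:55-12:10, 13:15-15:35, 16:45-18:00.
Wendy free: 09:25-11:45, 13:50-18:00.
Hana free: 09:00-12:30, 12:40-18:00 (invert busy blocks within the working day).
Jun free: 09:30-11:50, 13:15-18:00 (invert busy blocks within the working day).
Freya ∩ Wei: 10:55-12:15, 13:25-14:45, 16:45-18:00.
Freya ∩ Wei ∩ Yuki: 10:55-12:15, 13:55-14:45, 16:45-17:35.
Freya ∩ Wei ∩ Yuki ∩ Xiulan: 10:55-12:10, 13:55-14:45, 16:45-17:35.
Freya ∩ Wei ∩ Yuki ∩ Xiulan ∩ Wendy: 10:55-11:45, 13:55-14:45, 16:45-17:35.
Freya ∩ Wei ∩ Yuki ∩ Xiulan ∩ Wendy ∩ Hana: 10:55-11:45, 13:55-14:45, 16:45-17:35.
Freya ∩ Wei ∩ Yuki ∩ Xiulan ∩ Wendy ∩ Hana ∩ Jun: 10:55-11:45, 13:55-14:45, 16:45-17:35.

10:55-11:45, 13:55-14:45, 16:45-17:35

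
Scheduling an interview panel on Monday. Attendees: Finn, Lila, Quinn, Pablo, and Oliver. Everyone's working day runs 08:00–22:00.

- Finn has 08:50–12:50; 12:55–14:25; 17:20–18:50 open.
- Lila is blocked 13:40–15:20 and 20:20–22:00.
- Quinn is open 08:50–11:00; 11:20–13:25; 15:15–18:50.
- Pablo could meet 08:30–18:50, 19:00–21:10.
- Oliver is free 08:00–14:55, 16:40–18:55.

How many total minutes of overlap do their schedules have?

340

Finn free: 08:50-12:50, 12:55-14:25, 17:20-18:50.
Lila free: 08:00-13:40, 15:20-20:20 (invert busy blocks within the working day).
Quinn free: 08:50-11:00, 11:20-13:25, 15:15-18:50.
Pablo free: 08:30-18:50, 19:00-21:10.
Oliver free: 08:00-14:55, 16:40-18:55.
Finn ∩ Lila: 08:50-12:50, 12:55-13:40, 17:20-18:50.
Finn ∩ Lila ∩ Quinn: 08:50-11:00, 11:20-12:50, 12:55-13:25, 17:20-18:50.
Finn ∩ Lila ∩ Quinn ∩ Pablo: 08:50-11:00, 11:20-12:50, 12:55-13:25, 17:20-18:50.
Finn ∩ Lila ∩ Quinn ∩ Pablo ∩ Oliver: 08:50-11:00, 11:20-12:50, 12:55-13:25, 17:20-18:50.
Summing the common windows: 130 + 90 + 30 + 90 = 340 minutes.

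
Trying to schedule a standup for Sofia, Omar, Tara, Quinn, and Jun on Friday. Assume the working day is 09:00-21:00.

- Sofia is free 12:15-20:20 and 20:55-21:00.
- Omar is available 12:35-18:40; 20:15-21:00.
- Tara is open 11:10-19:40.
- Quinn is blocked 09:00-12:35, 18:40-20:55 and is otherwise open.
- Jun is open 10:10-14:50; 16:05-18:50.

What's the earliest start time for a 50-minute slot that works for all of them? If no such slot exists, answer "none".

Sofia free: 12:15-20:20, 20:55-21:00.
Omar free: 12:35-18:40, 20:15-21:00.
Tara free: 11:10-19:40.
Quinn free: 12:35-18:40, 20:55-21:00 (invert busy blocks within the working day).
Jun free: 10:10-14:50, 16:05-18:50.
Sofia ∩ Omar: 12:35-18:40, 20:15-20:20, 20:55-21:00.
Sofia ∩ Omar ∩ Tara: 12:35-18:40.
Sofia ∩ Omar ∩ Tara ∩ Quinn: 12:35-18:40.
Sofia ∩ Omar ∩ Tara ∩ Quinn ∩ Jun: 12:35-14:50, 16:05-18:40.
The first common window of at least 50 minutes is 12:35-14:50, so the earliest start is 12:35.

12:35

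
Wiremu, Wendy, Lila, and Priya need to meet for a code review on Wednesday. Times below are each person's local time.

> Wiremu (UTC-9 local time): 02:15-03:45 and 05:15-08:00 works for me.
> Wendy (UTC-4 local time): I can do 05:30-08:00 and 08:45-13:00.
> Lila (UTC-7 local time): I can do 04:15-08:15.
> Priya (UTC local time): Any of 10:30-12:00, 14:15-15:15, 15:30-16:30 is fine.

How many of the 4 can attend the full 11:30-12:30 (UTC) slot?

2

Wiremu in UTC: 11:15-12:45, 14:15-17:00 (add 9h to convert from UTC-9).
Wendy in UTC: 09:30-12:00, 12:45-17:00 (add 4h to convert from UTC-4).
Lila in UTC: 11:15-15:15 (add 7h to convert from UTC-7).
Priya in UTC: 10:30-12:00, 14:15-15:15, 15:30-16:30.
Wiremu and Lila can make the full 11:30-12:30 slot — that's 2.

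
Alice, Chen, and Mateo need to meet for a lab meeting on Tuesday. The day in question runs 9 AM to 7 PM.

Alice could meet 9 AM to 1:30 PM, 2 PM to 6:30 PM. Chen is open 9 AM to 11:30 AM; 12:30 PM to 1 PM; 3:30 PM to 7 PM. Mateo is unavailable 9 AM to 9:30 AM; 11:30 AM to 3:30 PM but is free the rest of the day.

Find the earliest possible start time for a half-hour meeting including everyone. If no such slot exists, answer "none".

09:30

Alice free: 09:00-13:30, 14:00-18:30.
Chen free: 09:00-11:30, 12:30-13:00, 15:30-19:00.
Mateo free: 09:30-11:30, 15:30-19:00 (invert busy blocks within the working day).
Alice ∩ Chen: 09:00-11:30, 12:30-13:00, 15:30-18:30.
Alice ∩ Chen ∩ Mateo: 09:30-11:30, 15:30-18:30.
The first common window of at least 30 minutes is 09:30-11:30, so the earliest start is 09:30.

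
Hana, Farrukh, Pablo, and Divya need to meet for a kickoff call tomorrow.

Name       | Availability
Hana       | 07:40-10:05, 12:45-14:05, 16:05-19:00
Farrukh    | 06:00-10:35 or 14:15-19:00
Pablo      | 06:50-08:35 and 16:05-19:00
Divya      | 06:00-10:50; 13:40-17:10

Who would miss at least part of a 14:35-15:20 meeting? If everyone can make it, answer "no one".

Hana: not fully free for 14:35-15:20. Farrukh: free for 14:35-15:20. Pablo: not fully free for 14:35-15:20. Divya: free for 14:35-15:20.

Hana, Pablo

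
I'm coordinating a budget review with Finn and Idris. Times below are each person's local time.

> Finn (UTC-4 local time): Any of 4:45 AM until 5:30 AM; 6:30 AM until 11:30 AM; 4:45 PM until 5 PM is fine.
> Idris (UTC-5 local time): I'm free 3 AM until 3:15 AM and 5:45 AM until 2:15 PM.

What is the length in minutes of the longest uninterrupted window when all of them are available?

285

Finn in UTC: 08:45-09:30, 10:30-15:30, 20:45-21:00 (add 4h to convert from UTC-4).
Idris in UTC: 08:00-08:15, 10:45-19:15 (add 5h to convert from UTC-5).
Finn ∩ Idris: 10:45-15:30.
The longest is 10:45-15:30 at 285 minutes.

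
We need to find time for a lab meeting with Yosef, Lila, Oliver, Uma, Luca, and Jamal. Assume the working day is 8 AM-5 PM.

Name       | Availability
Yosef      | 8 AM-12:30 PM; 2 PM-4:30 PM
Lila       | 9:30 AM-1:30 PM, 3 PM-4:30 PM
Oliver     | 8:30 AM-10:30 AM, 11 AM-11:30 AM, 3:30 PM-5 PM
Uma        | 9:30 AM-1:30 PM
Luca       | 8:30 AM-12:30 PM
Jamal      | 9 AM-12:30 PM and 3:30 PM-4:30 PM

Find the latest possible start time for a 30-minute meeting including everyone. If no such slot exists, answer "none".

Yosef ∩ Lila: 09:30-12:30, 15:00-16:30.
Yosef ∩ Lila ∩ Oliver: 09:30-10:30, 11:00-11:30, 15:30-16:30.
Yosef ∩ Lila ∩ Oliver ∩ Uma: 09:30-10:30, 11:00-11:30.
Yosef ∩ Lila ∩ Oliver ∩ Uma ∩ Luca: 09:30-10:30, 11:00-11:30.
Yosef ∩ Lila ∩ Oliver ∩ Uma ∩ Luca ∩ Jamal: 09:30-10:30, 11:00-11:30.
The last common window of at least 30 minutes is 11:00-11:30; a 30-minute meeting can start as late as 11:00 and still end by 11:30.

11:00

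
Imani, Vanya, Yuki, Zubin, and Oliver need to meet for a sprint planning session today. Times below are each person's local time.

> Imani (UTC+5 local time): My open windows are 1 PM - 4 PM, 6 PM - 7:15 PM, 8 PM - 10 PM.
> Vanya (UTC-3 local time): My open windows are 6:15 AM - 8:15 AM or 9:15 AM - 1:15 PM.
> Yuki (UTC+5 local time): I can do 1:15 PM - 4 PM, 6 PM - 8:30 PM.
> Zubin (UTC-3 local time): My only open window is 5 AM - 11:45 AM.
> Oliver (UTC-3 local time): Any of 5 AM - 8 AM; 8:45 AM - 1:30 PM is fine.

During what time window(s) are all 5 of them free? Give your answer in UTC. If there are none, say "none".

Imani in UTC: 08:00-11:00, 13:00-14:15, 15:00-17:00 (subtract 5h to convert from UTC+5).
Vanya in UTC: 09:15-11:15, 12:15-16:15 (add 3h to convert from UTC-3).
Yuki in UTC: 08:15-11:00, 13:00-15:30 (subtract 5h to convert from UTC+5).
Zubin in UTC: 08:00-14:45 (add 3h to convert from UTC-3).
Oliver in UTC: 08:00-11:00, 11:45-16:30 (add 3h to convert from UTC-3).
Imani ∩ Vanya: 09:15-11:00, 13:00-14:15, 15:00-16:15.
Imani ∩ Vanya ∩ Yuki: 09:15-11:00, 13:00-14:15, 15:00-15:30.
Imani ∩ Vanya ∩ Yuki ∩ Zubin: 09:15-11:00, 13:00-14:15.
Imani ∩ Vanya ∩ Yuki ∩ Zubin ∩ Oliver: 09:15-11:00, 13:00-14:15.
Those are the intersection windows.

09:15-11:00, 13:00-14:15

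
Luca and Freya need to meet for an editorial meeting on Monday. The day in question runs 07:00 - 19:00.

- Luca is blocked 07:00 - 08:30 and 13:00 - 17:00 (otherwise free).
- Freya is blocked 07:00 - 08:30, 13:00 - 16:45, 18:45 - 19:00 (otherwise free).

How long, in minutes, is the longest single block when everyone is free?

270

Luca free: 08:30-13:00, 17:00-19:00 (invert busy blocks within the working day).
Freya free: 08:30-13:00, 16:45-18:45 (invert busy blocks within the working day).
Luca ∩ Freya: 08:30-13:00, 17:00-18:45.
The longest is 08:30-13:00 at 270 minutes.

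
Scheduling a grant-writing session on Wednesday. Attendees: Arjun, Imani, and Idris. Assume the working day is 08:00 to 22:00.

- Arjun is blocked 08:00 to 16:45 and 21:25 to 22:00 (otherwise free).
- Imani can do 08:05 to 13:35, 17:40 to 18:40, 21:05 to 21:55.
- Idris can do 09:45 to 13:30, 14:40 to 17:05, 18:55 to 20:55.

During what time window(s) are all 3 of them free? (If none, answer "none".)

none

Arjun free: 16:45-21:25 (invert busy blocks within the working day).
Imani free: 08:05-13:35, 17:40-18:40, 21:05-21:55.
Idris free: 09:45-13:30, 14:40-17:05, 18:55-20:55.
Arjun ∩ Imani: 17:40-18:40, 21:05-21:25.
Arjun ∩ Imani ∩ Idris: ∅.
There is no time when everyone is free.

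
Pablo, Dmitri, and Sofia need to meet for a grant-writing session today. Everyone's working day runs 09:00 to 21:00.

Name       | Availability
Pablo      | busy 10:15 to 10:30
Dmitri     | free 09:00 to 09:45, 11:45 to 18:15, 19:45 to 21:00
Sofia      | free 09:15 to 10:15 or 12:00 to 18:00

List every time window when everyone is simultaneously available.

Pablo free: 09:00-10:15, 10:30-21:00 (invert busy blocks within the working day).
Dmitri free: 09:00-09:45, 11:45-18:15, 19:45-21:00.
Sofia free: 09:15-10:15, 12:00-18:00.
Pablo ∩ Dmitri: 09:00-09:45, 11:45-18:15, 19:45-21:00.
Pablo ∩ Dmitri ∩ Sofia: 09:15-09:45, 12:00-18:00.

09:15-09:45, 12:00-18:00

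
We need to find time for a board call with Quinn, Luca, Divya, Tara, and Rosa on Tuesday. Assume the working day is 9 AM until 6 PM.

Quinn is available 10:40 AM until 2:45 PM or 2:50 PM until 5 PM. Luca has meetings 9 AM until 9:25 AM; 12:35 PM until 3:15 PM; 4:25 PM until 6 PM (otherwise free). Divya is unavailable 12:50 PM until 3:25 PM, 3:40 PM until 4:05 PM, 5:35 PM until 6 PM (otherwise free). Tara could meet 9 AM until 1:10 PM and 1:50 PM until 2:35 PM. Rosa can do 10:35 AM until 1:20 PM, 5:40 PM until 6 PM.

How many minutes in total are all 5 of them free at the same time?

115

Quinn free: 10:40-14:45, 14:50-17:00.
Luca free: 09:25-12:35, 15:15-16:25 (invert busy blocks within the working day).
Divya free: 09:00-12:50, 15:25-15:40, 16:05-17:35 (invert busy blocks within the working day).
Tara free: 09:00-13:10, 13:50-14:35.
Rosa free: 10:35-13:20, 17:40-18:00.
Quinn ∩ Luca: 10:40-12:35, 15:15-16:25.
Quinn ∩ Luca ∩ Divya: 10:40-12:35, 15:25-15:40, 16:05-16:25.
Quinn ∩ Luca ∩ Divya ∩ Tara: 10:40-12:35.
Quinn ∩ Luca ∩ Divya ∩ Tara ∩ Rosa: 10:40-12:35.
That's a single block of 115 minutes.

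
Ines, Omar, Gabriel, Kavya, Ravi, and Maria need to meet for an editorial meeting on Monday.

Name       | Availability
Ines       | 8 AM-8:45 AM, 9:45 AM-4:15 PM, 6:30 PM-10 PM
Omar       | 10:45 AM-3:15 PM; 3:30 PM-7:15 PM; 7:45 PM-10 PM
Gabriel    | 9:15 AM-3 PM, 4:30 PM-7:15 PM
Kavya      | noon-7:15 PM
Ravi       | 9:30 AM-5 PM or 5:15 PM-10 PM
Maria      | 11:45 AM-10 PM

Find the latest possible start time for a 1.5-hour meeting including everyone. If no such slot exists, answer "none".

13:30

Ines ∩ Omar: 10:45-15:15, 15:30-16:15, 18:30-19:15, 19:45-22:00.
Ines ∩ Omar ∩ Gabriel: 10:45-15:00, 18:30-19:15.
Ines ∩ Omar ∩ Gabriel ∩ Kavya: 12:00-15:00, 18:30-19:15.
Ines ∩ Omar ∩ Gabriel ∩ Kavya ∩ Ravi: 12:00-15:00, 18:30-19:15.
Ines ∩ Omar ∩ Gabriel ∩ Kavya ∩ Ravi ∩ Maria: 12:00-15:00, 18:30-19:15.
The last common window of at least 90 minutes is 12:00-15:00; a 90-minute meeting can start as late as 13:30 and still end by 15:00.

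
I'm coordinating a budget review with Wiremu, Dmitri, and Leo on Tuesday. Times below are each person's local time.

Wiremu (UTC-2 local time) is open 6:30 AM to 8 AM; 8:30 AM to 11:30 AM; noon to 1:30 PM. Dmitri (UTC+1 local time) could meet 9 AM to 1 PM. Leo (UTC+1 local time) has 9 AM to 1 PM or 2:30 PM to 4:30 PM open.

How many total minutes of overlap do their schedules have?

180

Wiremu in UTC: 08:30-10:00, 10:30-13:30, 14:00-15:30 (add 2h to convert from UTC-2).
Dmitri in UTC: 08:00-12:00 (subtract 1h to convert from UTC+1).
Leo in UTC: 08:00-12:00, 13:30-15:30 (subtract 1h to convert from UTC+1).
Wiremu ∩ Dmitri: 08:30-10:00, 10:30-12:00.
Wiremu ∩ Dmitri ∩ Leo: 08:30-10:00, 10:30-12:00.
So the common availability across everyone is 08:30-10:00, 10:30-12:00.
Summing the common windows: 90 + 90 = 180 minutes.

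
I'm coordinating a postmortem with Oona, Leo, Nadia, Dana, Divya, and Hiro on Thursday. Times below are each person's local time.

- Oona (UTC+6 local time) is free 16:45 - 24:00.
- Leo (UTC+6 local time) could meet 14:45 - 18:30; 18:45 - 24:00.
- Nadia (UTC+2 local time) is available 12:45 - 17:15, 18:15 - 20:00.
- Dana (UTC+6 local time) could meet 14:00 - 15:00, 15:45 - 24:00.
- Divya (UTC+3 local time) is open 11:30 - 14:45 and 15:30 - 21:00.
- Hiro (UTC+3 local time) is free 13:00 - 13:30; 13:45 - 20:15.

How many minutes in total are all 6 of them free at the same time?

Oona in UTC: 10:45-18:00 (subtract 6h to convert from UTC+6).
Leo in UTC: 08:45-12:30, 12:45-18:00 (subtract 6h to convert from UTC+6).
Nadia in UTC: 10:45-15:15, 16:15-18:00 (subtract 2h to convert from UTC+2).
Dana in UTC: 08:00-09:00, 09:45-18:00 (subtract 6h to convert from UTC+6).
Divya in UTC: 08:30-11:45, 12:30-18:00 (subtract 3h to convert from UTC+3).
Hiro in UTC: 10:00-10:30, 10:45-17:15 (subtract 3h to convert from UTC+3).
Oona ∩ Leo: 10:45-12:30, 12:45-18:00.
Oona ∩ Leo ∩ Nadia: 10:45-12:30, 12:45-15:15, 16:15-18:00.
Oona ∩ Leo ∩ Nadia ∩ Dana: 10:45-12:30, 12:45-15:15, 16:15-18:00.
Oona ∩ Leo ∩ Nadia ∩ Dana ∩ Divya: 10:45-11:45, 12:45-15:15, 16:15-18:00.
Oona ∩ Leo ∩ Nadia ∩ Dana ∩ Divya ∩ Hiro: 10:45-11:45, 12:45-15:15, 16:15-17:15.
Summing the common windows: 60 + 150 + 60 = 270 minutes.

270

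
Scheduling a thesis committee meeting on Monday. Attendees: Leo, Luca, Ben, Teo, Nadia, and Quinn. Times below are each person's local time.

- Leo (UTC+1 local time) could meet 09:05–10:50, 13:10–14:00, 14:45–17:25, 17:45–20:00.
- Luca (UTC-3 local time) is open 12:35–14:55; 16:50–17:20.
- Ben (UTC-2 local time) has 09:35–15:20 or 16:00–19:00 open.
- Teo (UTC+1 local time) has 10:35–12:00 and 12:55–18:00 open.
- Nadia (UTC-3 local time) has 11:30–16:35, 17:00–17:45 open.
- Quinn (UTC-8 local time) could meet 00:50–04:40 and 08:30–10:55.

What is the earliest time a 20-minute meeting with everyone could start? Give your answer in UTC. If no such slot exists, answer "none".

Leo in UTC: 08:05-09:50, 12:10-13:00, 13:45-16:25, 16:45-19:00 (subtract 1h to convert from UTC+1).
Luca in UTC: 15:35-17:55, 19:50-20:20 (add 3h to convert from UTC-3).
Ben in UTC: 11:35-17:20, 18:00-21:00 (add 2h to convert from UTC-2).
Teo in UTC: 09:35-11:00, 11:55-17:00 (subtract 1h to convert from UTC+1).
Nadia in UTC: 14:30-19:35, 20:00-20:45 (add 3h to convert from UTC-3).
Quinn in UTC: 08:50-12:40, 16:30-18:55 (add 8h to convert from UTC-8).
Leo ∩ Luca: 15:35-16:25, 16:45-17:55.
Leo ∩ Luca ∩ Ben: 15:35-16:25, 16:45-17:20.
Leo ∩ Luca ∩ Ben ∩ Teo: 15:35-16:25, 16:45-17:00.
Leo ∩ Luca ∩ Ben ∩ Teo ∩ Nadia: 15:35-16:25, 16:45-17:00.
Leo ∩ Luca ∩ Ben ∩ Teo ∩ Nadia ∩ Quinn: 16:45-17:00.
Those are the intersection windows.
No common window is at least 20 minutes long.

none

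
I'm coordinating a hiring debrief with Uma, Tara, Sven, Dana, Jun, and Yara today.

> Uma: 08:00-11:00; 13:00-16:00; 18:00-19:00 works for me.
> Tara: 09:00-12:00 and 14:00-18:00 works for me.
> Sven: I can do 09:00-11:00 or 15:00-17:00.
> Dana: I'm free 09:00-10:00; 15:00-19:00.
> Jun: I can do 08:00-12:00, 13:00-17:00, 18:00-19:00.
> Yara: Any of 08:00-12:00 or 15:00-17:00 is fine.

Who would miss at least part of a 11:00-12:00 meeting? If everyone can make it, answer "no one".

Uma: not fully free for 11:00-12:00. Tara: free for 11:00-12:00. Sven: not fully free for 11:00-12:00. Dana: not fully free for 11:00-12:00. Jun: free for 11:00-12:00. Yara: free for 11:00-12:00.

Dana, Sven, Uma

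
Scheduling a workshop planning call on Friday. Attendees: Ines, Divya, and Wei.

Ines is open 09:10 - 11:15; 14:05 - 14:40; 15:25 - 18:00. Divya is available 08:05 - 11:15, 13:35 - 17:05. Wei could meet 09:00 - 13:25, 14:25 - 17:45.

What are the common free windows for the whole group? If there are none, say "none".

09:10-11:15, 14:25-14:40, 15:25-17:05

Ines ∩ Divya: 09:10-11:15, 14:05-14:40, 15:25-17:05.
Ines ∩ Divya ∩ Wei: 09:10-11:15, 14:25-14:40, 15:25-17:05.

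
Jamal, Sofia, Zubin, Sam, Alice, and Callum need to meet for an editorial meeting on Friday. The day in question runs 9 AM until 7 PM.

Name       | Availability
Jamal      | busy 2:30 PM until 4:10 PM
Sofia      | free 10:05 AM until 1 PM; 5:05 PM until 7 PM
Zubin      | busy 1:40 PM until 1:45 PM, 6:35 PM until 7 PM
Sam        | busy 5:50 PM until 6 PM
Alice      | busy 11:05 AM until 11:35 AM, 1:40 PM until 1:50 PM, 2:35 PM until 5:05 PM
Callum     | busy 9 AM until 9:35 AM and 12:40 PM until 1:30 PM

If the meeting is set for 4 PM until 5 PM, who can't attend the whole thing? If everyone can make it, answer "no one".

Alice, Jamal, Sofia

Jamal free: 09:00-14:30, 16:10-19:00 (invert busy blocks within the working day).
Sofia free: 10:05-13:00, 17:05-19:00.
Zubin free: 09:00-13:40, 13:45-18:35 (invert busy blocks within the working day).
Sam free: 09:00-17:50, 18:00-19:00 (invert busy blocks within the working day).
Alice free: 09:00-11:05, 11:35-13:40, 13:50-14:35, 17:05-19:00 (invert busy blocks within the working day).
Callum free: 09:35-12:40, 13:30-19:00 (invert busy blocks within the working day).
Jamal: not fully free for 16:00-17:00. Sofia: not fully free for 16:00-17:00. Zubin: free for 16:00-17:00. Sam: free for 16:00-17:00. Alice: not fully free for 16:00-17:00. Callum: free for 16:00-17:00.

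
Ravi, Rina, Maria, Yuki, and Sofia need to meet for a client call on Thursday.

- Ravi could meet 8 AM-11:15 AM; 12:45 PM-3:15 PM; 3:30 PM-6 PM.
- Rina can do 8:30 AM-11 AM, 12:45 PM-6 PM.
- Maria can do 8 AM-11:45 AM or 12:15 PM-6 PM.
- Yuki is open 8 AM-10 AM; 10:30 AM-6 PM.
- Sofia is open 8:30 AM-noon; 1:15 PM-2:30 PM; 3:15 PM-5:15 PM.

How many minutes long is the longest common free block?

Ravi ∩ Rina: 08:30-11:00, 12:45-15:15, 15:30-18:00.
Ravi ∩ Rina ∩ Maria: 08:30-11:00, 12:45-15:15, 15:30-18:00.
Ravi ∩ Rina ∩ Maria ∩ Yuki: 08:30-10:00, 10:30-11:00, 12:45-15:15, 15:30-18:00.
Ravi ∩ Rina ∩ Maria ∩ Yuki ∩ Sofia: 08:30-10:00, 10:30-11:00, 13:15-14:30, 15:30-17:15.
Those are the intersection windows.
The longest is 15:30-17:15 at 105 minutes.

105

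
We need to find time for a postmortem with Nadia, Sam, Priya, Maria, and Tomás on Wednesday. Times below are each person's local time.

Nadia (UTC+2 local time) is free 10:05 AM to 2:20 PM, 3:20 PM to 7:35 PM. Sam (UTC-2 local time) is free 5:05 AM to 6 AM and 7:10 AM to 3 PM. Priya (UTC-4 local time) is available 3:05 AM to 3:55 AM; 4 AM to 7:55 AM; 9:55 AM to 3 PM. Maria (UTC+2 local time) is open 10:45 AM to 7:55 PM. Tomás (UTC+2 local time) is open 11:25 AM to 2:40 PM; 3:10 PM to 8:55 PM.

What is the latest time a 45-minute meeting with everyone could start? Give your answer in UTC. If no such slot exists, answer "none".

16:15

Nadia in UTC: 08:05-12:20, 13:20-17:35 (subtract 2h to convert from UTC+2).
Sam in UTC: 07:05-08:00, 09:10-17:00 (add 2h to convert from UTC-2).
Priya in UTC: 07:05-07:55, 08:00-11:55, 13:55-19:00 (add 4h to convert from UTC-4).
Maria in UTC: 08:45-17:55 (subtract 2h to convert from UTC+2).
Tomás in UTC: 09:25-12:40, 13:10-18:55 (subtract 2h to convert from UTC+2).
Nadia ∩ Sam: 09:10-12:20, 13:20-17:00.
Nadia ∩ Sam ∩ Priya: 09:10-11:55, 13:55-17:00.
Nadia ∩ Sam ∩ Priya ∩ Maria: 09:10-11:55, 13:55-17:00.
Nadia ∩ Sam ∩ Priya ∩ Maria ∩ Tomás: 09:25-11:55, 13:55-17:00.
So the common availability across everyone is 09:25-11:55, 13:55-17:00.
The last common window of at least 45 minutes is 13:55-17:00; a 45-minute meeting can start as late as 16:15 and still end by 17:00.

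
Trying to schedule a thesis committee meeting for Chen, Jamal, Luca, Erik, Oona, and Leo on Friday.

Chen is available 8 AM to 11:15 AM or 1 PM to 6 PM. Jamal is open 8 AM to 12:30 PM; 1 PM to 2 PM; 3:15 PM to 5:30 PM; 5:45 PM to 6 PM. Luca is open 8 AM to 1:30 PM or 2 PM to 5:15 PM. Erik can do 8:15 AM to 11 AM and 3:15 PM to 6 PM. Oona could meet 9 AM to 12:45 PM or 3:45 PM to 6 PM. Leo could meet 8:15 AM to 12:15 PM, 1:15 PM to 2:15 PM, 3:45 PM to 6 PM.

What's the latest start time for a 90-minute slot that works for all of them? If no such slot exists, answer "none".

15:45

Chen ∩ Jamal: 08:00-11:15, 13:00-14:00, 15:15-17:30, 17:45-18:00.
Chen ∩ Jamal ∩ Luca: 08:00-11:15, 13:00-13:30, 15:15-17:15.
Chen ∩ Jamal ∩ Luca ∩ Erik: 08:15-11:00, 15:15-17:15.
Chen ∩ Jamal ∩ Luca ∩ Erik ∩ Oona: 09:00-11:00, 15:45-17:15.
Chen ∩ Jamal ∩ Luca ∩ Erik ∩ Oona ∩ Leo: 09:00-11:00, 15:45-17:15.
The last common window of at least 90 minutes is 15:45-17:15; a 90-minute meeting can start as late as 15:45 and still end by 17:15.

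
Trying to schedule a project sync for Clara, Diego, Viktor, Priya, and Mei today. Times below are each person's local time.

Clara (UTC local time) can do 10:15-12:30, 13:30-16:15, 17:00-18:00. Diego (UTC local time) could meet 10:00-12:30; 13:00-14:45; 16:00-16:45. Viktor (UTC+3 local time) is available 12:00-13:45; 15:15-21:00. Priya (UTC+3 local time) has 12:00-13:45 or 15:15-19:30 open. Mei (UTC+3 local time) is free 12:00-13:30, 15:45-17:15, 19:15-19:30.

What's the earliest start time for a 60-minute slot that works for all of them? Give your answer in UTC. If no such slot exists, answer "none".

Clara in UTC: 10:15-12:30, 13:30-16:15, 17:00-18:00.
Diego in UTC: 10:00-12:30, 13:00-14:45, 16:00-16:45.
Viktor in UTC: 09:00-10:45, 12:15-18:00 (subtract 3h to convert from UTC+3).
Priya in UTC: 09:00-10:45, 12:15-16:30 (subtract 3h to convert from UTC+3).
Mei in UTC: 09:00-10:30, 12:45-14:15, 16:15-16:30 (subtract 3h to convert from UTC+3).
Clara ∩ Diego: 10:15-12:30, 13:30-14:45, 16:00-16:15.
Clara ∩ Diego ∩ Viktor: 10:15-10:45, 12:15-12:30, 13:30-14:45, 16:00-16:15.
Clara ∩ Diego ∩ Viktor ∩ Priya: 10:15-10:45, 12:15-12:30, 13:30-14:45, 16:00-16:15.
Clara ∩ Diego ∩ Viktor ∩ Priya ∩ Mei: 10:15-10:30, 13:30-14:15.
No common window is at least 60 minutes long.

none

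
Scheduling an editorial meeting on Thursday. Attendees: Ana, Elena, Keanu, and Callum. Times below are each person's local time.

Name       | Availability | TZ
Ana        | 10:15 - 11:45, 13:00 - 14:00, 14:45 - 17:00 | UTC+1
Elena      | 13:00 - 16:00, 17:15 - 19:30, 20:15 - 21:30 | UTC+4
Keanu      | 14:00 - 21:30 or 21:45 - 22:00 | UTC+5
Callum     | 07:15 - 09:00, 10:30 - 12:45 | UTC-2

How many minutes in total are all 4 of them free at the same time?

150

Ana in UTC: 09:15-10:45, 12:00-13:00, 13:45-16:00 (subtract 1h to convert from UTC+1).
Elena in UTC: 09:00-12:00, 13:15-15:30, 16:15-17:30 (subtract 4h to convert from UTC+4).
Keanu in UTC: 09:00-16:30, 16:45-17:00 (subtract 5h to convert from UTC+5).
Callum in UTC: 09:15-11:00, 12:30-14:45 (add 2h to convert from UTC-2).
Ana ∩ Elena: 09:15-10:45, 13:45-15:30.
Ana ∩ Elena ∩ Keanu: 09:15-10:45, 13:45-15:30.
Ana ∩ Elena ∩ Keanu ∩ Callum: 09:15-10:45, 13:45-14:45.
Summing the common windows: 90 + 60 = 150 minutes.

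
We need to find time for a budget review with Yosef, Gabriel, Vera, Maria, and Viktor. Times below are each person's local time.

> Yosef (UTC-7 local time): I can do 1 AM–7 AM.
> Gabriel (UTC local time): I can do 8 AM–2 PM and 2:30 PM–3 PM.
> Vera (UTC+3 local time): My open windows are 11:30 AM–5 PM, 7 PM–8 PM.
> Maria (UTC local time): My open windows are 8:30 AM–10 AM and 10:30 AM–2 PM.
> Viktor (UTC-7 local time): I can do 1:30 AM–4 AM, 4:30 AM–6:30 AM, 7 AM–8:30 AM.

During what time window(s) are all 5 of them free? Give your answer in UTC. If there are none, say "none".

08:30-10:00, 10:30-11:00, 11:30-13:30

Yosef in UTC: 08:00-14:00 (add 7h to convert from UTC-7).
Gabriel in UTC: 08:00-14:00, 14:30-15:00.
Vera in UTC: 08:30-14:00, 16:00-17:00 (subtract 3h to convert from UTC+3).
Maria in UTC: 08:30-10:00, 10:30-14:00.
Viktor in UTC: 08:30-11:00, 11:30-13:30, 14:00-15:30 (add 7h to convert from UTC-7).
Yosef ∩ Gabriel: 08:00-14:00.
Yosef ∩ Gabriel ∩ Vera: 08:30-14:00.
Yosef ∩ Gabriel ∩ Vera ∩ Maria: 08:30-10:00, 10:30-14:00.
Yosef ∩ Gabriel ∩ Vera ∩ Maria ∩ Viktor: 08:30-10:00, 10:30-11:00, 11:30-13:30.
So the common availability across everyone is 08:30-10:00, 10:30-11:00, 11:30-13:30.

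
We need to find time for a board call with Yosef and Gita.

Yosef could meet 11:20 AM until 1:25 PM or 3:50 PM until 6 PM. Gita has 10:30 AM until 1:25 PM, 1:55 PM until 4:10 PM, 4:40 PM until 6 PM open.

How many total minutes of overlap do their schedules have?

Yosef ∩ Gita: 11:20-13:25, 15:50-16:10, 16:40-18:00.
Summing the common windows: 125 + 20 + 80 = 225 minutes.

225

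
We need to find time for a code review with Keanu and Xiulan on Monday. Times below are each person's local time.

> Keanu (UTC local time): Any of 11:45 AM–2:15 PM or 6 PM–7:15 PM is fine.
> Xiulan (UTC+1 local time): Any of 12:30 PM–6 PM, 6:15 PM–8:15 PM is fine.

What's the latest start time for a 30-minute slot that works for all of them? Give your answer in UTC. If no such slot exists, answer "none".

18:45

Keanu in UTC: 11:45-14:15, 18:00-19:15.
Xiulan in UTC: 11:30-17:00, 17:15-19:15 (subtract 1h to convert from UTC+1).
Keanu ∩ Xiulan: 11:45-14:15, 18:00-19:15.
The last common window of at least 30 minutes is 18:00-19:15; a 30-minute meeting can start as late as 18:45 and still end by 19:15.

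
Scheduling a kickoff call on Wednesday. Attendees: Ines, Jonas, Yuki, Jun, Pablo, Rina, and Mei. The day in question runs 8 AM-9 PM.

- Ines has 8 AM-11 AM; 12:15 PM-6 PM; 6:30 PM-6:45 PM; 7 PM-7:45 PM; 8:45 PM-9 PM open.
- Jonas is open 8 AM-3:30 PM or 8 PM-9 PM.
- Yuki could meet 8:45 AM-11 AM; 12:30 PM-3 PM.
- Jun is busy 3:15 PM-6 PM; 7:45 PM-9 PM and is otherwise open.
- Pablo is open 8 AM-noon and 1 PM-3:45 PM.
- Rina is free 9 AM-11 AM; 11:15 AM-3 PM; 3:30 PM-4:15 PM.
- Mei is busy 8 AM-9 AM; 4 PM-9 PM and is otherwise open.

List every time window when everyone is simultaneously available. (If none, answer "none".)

Ines free: 08:00-11:00, 12:15-18:00, 18:30-18:45, 19:00-19:45, 20:45-21:00.
Jonas free: 08:00-15:30, 20:00-21:00.
Yuki free: 08:45-11:00, 12:30-15:00.
Jun free: 08:00-15:15, 18:00-19:45 (invert busy blocks within the working day).
Pablo free: 08:00-12:00, 13:00-15:45.
Rina free: 09:00-11:00, 11:15-15:00, 15:30-16:15.
Mei free: 09:00-16:00 (invert busy blocks within the working day).
Ines ∩ Jonas: 08:00-11:00, 12:15-15:30, 20:45-21:00.
Ines ∩ Jonas ∩ Yuki: 08:45-11:00, 12:30-15:00.
Ines ∩ Jonas ∩ Yuki ∩ Jun: 08:45-11:00, 12:30-15:00.
Ines ∩ Jonas ∩ Yuki ∩ Jun ∩ Pablo: 08:45-11:00, 13:00-15:00.
Ines ∩ Jonas ∩ Yuki ∩ Jun ∩ Pablo ∩ Rina: 09:00-11:00, 13:00-15:00.
Ines ∩ Jonas ∩ Yuki ∩ Jun ∩ Pablo ∩ Rina ∩ Mei: 09:00-11:00, 13:00-15:00.

09:00-11:00, 13:00-15:00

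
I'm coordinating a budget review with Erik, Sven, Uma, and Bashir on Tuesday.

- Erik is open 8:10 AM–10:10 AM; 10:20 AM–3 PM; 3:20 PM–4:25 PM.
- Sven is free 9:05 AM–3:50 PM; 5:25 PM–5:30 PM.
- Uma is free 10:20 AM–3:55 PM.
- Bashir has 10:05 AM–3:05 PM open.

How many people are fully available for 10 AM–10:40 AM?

Sven can make the full 10:00-10:40 slot — that's 1.

1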